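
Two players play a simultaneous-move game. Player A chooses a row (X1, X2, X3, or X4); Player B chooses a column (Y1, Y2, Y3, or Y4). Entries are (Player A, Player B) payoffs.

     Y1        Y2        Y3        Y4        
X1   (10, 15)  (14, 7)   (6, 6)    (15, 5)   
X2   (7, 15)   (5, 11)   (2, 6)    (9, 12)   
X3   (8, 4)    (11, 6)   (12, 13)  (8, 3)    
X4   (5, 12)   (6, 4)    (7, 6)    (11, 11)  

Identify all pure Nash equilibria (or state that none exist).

Check mutual best responses: a cell is a NE iff neither player can gain by unilaterally deviating.
Player A's best responses — vs Y1: X1 (payoff 10); vs Y2: X1 (payoff 14); vs Y3: X3 (payoff 12); vs Y4: X1 (payoff 15).
Player B's best responses — vs X1: Y1 (payoff 15); vs X2: Y1 (payoff 15); vs X3: Y3 (payoff 13); vs X4: Y1 (payoff 12).
Mutual best responses occur at (X1, Y1) and (X3, Y3); at each, neither player gains by switching.

(X1, Y1) and (X3, Y3)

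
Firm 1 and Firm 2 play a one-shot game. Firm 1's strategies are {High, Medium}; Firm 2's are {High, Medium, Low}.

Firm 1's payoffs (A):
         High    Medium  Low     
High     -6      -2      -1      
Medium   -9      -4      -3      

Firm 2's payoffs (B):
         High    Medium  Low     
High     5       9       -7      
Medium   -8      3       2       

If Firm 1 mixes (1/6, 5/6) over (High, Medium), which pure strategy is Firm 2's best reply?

Medium

Compute Firm 2's expected payoff from each pure strategy against the given mix.
High: (1/6)·5 + (5/6)·(-8) = -35/6
Medium: (1/6)·9 + (5/6)·3 = 4
Low: (1/6)·(-7) + (5/6)·2 = 1/2
Highest expected payoff is 4, from Medium.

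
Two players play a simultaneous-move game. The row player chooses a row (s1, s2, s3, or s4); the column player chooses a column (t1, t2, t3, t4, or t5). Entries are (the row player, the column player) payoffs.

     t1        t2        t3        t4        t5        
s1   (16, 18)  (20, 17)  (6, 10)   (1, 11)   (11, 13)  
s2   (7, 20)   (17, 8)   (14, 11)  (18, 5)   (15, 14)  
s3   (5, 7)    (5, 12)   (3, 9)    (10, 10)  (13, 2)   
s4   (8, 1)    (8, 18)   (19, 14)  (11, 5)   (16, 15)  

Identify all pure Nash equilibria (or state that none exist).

(s1, t1)

Find each player's best response to every opponent strategy; NE are the intersections.
The row player's best responses — vs t1: s1 (payoff 16); vs t2: s1 (payoff 20); vs t3: s4 (payoff 19); vs t4: s2 (payoff 18); vs t5: s4 (payoff 16).
The column player's best responses — vs s1: t1 (payoff 18); vs s2: t1 (payoff 20); vs s3: t2 (payoff 12); vs s4: t2 (payoff 18).
The only mutual best response is (s1, t1); neither player gains by switching there.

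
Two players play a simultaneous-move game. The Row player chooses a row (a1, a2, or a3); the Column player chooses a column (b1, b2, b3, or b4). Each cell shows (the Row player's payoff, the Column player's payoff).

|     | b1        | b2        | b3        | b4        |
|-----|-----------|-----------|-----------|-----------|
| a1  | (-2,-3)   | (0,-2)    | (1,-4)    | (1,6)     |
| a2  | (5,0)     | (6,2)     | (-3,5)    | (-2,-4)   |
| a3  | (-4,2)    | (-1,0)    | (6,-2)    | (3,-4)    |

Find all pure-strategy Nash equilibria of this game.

None

Find each player's best response to every opponent strategy; NE are the intersections.
The Row player's best responses — vs b1: a2 (payoff 5); vs b2: a2 (payoff 6); vs b3: a3 (payoff 6); vs b4: a3 (payoff 3).
The Column player's best responses — vs a1: b4 (payoff 6); vs a2: b3 (payoff 5); vs a3: b1 (payoff 2).
No cell has both players best-responding. For instance, the Row player's best reply to b2 is a2, but against a2 the Column player prefers b3 over b2.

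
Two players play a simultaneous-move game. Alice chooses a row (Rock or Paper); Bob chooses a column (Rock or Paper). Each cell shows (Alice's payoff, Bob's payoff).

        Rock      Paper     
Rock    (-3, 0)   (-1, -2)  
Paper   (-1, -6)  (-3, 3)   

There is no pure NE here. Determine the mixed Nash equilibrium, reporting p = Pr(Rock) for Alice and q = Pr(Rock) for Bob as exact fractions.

p = 9/11, q = 1/2

Each player's mixing probability is pinned down by making the *other* player indifferent.
Bob indifferent between Rock and Paper: p·0 + (1−p)·(-6) = p·(-2) + (1−p)·3 ⟹ (-6) + 6p = 3 + (-5)p ⟹ p = 9/11.
Alice indifferent between Rock and Paper: q·(-3) + (1−q)·(-1) = q·(-1) + (1−q)·(-3) ⟹ (-1) + (-2)q = (-3) + 2q ⟹ q = 1/2.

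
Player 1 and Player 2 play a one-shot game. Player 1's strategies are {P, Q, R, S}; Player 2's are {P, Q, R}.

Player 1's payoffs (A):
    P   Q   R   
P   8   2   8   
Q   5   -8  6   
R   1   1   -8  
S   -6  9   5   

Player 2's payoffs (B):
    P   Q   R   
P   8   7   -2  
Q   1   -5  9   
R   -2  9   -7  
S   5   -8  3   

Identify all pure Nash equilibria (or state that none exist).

(P, P)

A profile is a Nash equilibrium when each player is best-responding to the other.
Player 1's best responses — vs P: P (payoff 8); vs Q: S (payoff 9); vs R: P (payoff 8).
Player 2's best responses — vs P: P (payoff 8); vs Q: R (payoff 9); vs R: Q (payoff 9); vs S: P (payoff 5).
The only mutual best response is (P, P); neither player gains by switching there.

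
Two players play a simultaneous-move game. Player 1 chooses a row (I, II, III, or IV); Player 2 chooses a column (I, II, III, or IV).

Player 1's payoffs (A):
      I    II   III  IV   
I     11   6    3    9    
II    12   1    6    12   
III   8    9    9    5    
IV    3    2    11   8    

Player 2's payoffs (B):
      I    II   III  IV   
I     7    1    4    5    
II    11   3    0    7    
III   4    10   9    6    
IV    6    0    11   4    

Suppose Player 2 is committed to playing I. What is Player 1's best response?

With Player 2 fixed at I, Player 1's payoffs are: I → 11, II → 12, III → 8, IV → 3.
The maximum is 12, achieved by II.

II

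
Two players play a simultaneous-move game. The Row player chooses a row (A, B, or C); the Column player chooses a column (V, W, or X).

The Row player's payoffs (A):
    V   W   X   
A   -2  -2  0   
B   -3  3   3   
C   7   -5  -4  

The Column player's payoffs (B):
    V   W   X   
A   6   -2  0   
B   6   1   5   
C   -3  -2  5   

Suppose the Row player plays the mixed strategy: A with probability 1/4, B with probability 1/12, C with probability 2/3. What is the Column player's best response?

Compute the Column player's expected payoff from each pure strategy against the given mix.
V: (1/4)·6 + (1/12)·6 + (2/3)·(-3) = 0
W: (1/4)·(-2) + (1/12)·1 + (2/3)·(-2) = -7/4
X: (1/4)·0 + (1/12)·5 + (2/3)·5 = 15/4
Highest expected payoff is 15/4, from X.

X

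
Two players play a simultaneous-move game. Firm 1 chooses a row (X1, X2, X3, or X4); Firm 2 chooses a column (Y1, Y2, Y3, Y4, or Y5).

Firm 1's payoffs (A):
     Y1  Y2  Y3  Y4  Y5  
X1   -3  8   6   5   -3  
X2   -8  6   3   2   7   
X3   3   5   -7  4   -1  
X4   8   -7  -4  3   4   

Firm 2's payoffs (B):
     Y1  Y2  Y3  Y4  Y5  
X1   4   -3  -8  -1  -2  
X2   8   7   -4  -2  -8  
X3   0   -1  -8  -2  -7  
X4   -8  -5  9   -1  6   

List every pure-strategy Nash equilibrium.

None

Find each player's best response to every opponent strategy; NE are the intersections.
Firm 1's best responses — vs Y1: X4 (payoff 8); vs Y2: X1 (payoff 8); vs Y3: X1 (payoff 6); vs Y4: X1 (payoff 5); vs Y5: X2 (payoff 7).
Firm 2's best responses — vs X1: Y1 (payoff 4); vs X2: Y1 (payoff 8); vs X3: Y1 (payoff 0); vs X4: Y3 (payoff 9).
No cell has both players best-responding. For instance, Firm 1's best reply to Y1 is X4, but against X4 Firm 2 prefers Y3 over Y1.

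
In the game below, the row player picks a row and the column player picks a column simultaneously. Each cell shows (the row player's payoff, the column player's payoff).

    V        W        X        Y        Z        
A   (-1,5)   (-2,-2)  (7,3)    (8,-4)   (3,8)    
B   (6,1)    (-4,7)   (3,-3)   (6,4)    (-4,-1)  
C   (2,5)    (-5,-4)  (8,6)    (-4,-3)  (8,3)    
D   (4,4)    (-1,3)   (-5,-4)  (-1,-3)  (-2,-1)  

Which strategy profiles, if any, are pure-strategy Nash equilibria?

Check mutual best responses: a cell is a NE iff neither player can gain by unilaterally deviating.
The row player's best responses — vs V: B (payoff 6); vs W: D (payoff -1); vs X: C (payoff 8); vs Y: A (payoff 8); vs Z: C (payoff 8).
The column player's best responses — vs A: Z (payoff 8); vs B: W (payoff 7); vs C: X (payoff 6); vs D: V (payoff 4).
The only mutual best response is (C, X); neither player gains by switching there.

(C, X)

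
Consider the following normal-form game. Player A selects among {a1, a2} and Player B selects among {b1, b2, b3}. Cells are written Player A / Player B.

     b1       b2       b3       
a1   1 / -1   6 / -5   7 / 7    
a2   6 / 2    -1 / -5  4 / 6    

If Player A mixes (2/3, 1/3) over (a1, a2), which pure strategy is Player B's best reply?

b3

Compute Player B's expected payoff from each pure strategy against the given mix.
b1: (2/3)·(-1) + (1/3)·2 = 0
b2: (2/3)·(-5) + (1/3)·(-5) = -5
b3: (2/3)·7 + (1/3)·6 = 20/3
Highest expected payoff is 20/3, from b3.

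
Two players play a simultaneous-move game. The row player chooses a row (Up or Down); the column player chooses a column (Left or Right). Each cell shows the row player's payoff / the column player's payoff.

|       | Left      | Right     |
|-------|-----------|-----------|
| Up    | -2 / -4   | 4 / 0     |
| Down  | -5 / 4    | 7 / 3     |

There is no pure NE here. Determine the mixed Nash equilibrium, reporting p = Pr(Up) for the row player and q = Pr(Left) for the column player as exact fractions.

Each player's mixing probability is pinned down by making the *other* player indifferent.
The column player indifferent between Left and Right: p·(-4) + (1−p)·4 = p·0 + (1−p)·3 ⟹ 4 + (-8)p = 3 + (-3)p ⟹ p = 1/5.
The row player indifferent between Up and Down: q·(-2) + (1−q)·4 = q·(-5) + (1−q)·7 ⟹ 4 + (-6)q = 7 + (-12)q ⟹ q = 1/2.

p = 1/5, q = 1/2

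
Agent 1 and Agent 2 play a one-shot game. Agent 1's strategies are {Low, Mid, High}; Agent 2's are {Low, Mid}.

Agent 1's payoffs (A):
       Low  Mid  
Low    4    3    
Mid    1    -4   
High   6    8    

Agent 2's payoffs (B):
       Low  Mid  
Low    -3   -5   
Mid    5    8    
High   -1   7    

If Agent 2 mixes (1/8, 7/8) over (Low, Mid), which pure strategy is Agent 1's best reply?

Compute Agent 1's expected payoff from each pure strategy against the given mix.
Low: (1/8)·4 + (7/8)·3 = 25/8
Mid: (1/8)·1 + (7/8)·(-4) = -27/8
High: (1/8)·6 + (7/8)·8 = 31/4
Highest expected payoff is 31/4, from High.

High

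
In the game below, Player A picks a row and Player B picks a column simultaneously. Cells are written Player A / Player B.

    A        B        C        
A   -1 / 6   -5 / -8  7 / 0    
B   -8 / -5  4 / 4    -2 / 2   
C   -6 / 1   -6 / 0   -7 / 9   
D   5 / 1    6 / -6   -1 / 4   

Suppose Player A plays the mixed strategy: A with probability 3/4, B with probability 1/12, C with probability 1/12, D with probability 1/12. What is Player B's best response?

A

Compute Player B's expected payoff from each pure strategy against the given mix.
A: (3/4)·6 + (1/12)·(-5) + (1/12)·1 + (1/12)·1 = 17/4
B: (3/4)·(-8) + (1/12)·4 + (1/12)·0 + (1/12)·(-6) = -37/6
C: (3/4)·0 + (1/12)·2 + (1/12)·9 + (1/12)·4 = 5/4
Highest expected payoff is 17/4, from A.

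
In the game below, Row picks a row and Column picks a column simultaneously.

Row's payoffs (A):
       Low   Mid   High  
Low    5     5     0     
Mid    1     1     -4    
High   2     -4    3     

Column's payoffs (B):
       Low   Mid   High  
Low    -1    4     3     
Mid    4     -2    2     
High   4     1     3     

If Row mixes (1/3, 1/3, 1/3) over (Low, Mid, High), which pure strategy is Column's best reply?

Compute Column's expected payoff from each pure strategy against the given mix.
Low: (1/3)·(-1) + (1/3)·4 + (1/3)·4 = 7/3
Mid: (1/3)·4 + (1/3)·(-2) + (1/3)·1 = 1
High: (1/3)·3 + (1/3)·2 + (1/3)·3 = 8/3
Highest expected payoff is 8/3, from High.

High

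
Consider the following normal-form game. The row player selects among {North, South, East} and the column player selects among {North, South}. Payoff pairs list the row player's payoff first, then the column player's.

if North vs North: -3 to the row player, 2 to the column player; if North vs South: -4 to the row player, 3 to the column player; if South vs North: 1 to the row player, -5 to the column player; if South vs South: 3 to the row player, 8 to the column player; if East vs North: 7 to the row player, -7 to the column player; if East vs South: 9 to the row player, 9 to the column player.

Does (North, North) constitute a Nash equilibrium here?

Holding the column player at North: the row player gets -3 from North but could get 7 by switching to East. The row player has a profitable deviation.

No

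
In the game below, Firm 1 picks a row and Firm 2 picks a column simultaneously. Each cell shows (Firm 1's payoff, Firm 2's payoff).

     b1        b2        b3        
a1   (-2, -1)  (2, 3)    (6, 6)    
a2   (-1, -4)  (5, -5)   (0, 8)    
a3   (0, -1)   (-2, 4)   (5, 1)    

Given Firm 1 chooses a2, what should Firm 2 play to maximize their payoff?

With Firm 1 fixed at a2, Firm 2's payoffs are: b1 → -4, b2 → -5, b3 → 8.
The maximum is 8, achieved by b3.

b3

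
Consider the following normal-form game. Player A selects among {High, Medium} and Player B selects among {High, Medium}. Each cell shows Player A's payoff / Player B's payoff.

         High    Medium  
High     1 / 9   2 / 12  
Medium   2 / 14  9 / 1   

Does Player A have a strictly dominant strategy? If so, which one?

Medium

A strategy is strictly dominant if it gives Player A a strictly higher payoff than every other strategy, against every choice by the opponent.
Medium strictly dominates: vs High: 2 > 1; vs Medium: 9 > 2.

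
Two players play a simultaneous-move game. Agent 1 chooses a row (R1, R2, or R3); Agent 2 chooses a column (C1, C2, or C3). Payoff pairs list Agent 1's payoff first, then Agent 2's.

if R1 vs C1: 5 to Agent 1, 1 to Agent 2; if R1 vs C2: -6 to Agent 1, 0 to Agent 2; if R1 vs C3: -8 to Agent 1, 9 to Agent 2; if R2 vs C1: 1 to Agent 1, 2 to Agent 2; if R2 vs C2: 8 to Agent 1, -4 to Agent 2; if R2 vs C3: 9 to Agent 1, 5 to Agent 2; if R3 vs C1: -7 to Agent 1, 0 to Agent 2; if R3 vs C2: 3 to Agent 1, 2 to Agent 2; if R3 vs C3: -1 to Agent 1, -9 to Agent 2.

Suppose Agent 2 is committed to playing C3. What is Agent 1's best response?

With Agent 2 fixed at C3, Agent 1's payoffs are: R1 → -8, R2 → 9, R3 → -1.
The maximum is 9, achieved by R2.

R2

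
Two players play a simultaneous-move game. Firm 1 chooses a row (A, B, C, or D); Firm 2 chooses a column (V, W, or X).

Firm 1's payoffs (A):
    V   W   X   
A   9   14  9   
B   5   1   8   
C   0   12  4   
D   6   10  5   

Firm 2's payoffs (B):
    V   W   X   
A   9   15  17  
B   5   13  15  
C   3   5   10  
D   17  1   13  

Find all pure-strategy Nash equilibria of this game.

Find each player's best response to every opponent strategy; NE are the intersections.
Firm 1's best responses — vs V: A (payoff 9); vs W: A (payoff 14); vs X: A (payoff 9).
Firm 2's best responses — vs A: X (payoff 17); vs B: X (payoff 15); vs C: X (payoff 10); vs D: V (payoff 17).
The only mutual best response is (A, X); neither player gains by switching there.

(A, X)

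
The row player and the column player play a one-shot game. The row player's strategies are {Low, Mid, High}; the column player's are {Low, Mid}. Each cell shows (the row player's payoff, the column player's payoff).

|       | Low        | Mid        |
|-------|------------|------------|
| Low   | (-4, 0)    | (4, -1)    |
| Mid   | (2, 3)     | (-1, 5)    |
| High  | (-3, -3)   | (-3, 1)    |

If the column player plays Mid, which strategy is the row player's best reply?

With the column player fixed at Mid, the row player's payoffs are: Low → 4, Mid → -1, High → -3.
The maximum is 4, achieved by Low.

Low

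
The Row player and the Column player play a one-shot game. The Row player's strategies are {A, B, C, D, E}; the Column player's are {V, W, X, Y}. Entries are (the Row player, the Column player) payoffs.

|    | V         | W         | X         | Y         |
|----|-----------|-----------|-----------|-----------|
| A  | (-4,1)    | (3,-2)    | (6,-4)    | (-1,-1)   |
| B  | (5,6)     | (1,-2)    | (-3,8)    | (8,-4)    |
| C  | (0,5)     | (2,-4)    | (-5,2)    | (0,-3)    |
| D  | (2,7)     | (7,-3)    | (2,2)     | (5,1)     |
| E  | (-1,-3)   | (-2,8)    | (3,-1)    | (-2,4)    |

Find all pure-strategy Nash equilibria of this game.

None

Check mutual best responses: a cell is a NE iff neither player can gain by unilaterally deviating.
The Row player's best responses — vs V: B (payoff 5); vs W: D (payoff 7); vs X: A (payoff 6); vs Y: B (payoff 8).
The Column player's best responses — vs A: V (payoff 1); vs B: X (payoff 8); vs C: V (payoff 5); vs D: V (payoff 7); vs E: W (payoff 8).
No cell has both players best-responding. For instance, the Row player's best reply to Y is B, but against B the Column player prefers X over Y.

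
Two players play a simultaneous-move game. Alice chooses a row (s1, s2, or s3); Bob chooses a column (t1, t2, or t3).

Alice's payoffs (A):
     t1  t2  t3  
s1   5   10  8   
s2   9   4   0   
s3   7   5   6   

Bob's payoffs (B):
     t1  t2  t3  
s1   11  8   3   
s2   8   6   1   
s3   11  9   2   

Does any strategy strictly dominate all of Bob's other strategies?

t1

Check whether one of Bob's strategies beats all alternatives regardless of what the opponent does.
t1 strictly dominates: vs s1: 11 > each of {8, 3}; vs s2: 8 > each of {6, 1}; vs s3: 11 > each of {9, 2}.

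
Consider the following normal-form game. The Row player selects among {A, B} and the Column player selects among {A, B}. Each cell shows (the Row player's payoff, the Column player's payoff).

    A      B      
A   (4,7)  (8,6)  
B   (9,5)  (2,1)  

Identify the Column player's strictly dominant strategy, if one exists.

Check whether one of the Column player's strategies beats all alternatives regardless of what the opponent does.
A strictly dominates: vs A: 7 > 6; vs B: 5 > 1.

A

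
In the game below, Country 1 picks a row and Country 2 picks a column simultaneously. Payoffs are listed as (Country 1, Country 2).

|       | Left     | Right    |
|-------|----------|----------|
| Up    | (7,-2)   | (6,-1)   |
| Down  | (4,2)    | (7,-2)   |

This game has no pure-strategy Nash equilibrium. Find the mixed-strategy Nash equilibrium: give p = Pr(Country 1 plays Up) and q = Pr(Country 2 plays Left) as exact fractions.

In a mixed NE each player is indifferent between their pure strategies, so the opponent's mix sets the indifference.
Country 2 indifferent between Left and Right: p·(-2) + (1−p)·2 = p·(-1) + (1−p)·(-2) ⟹ 2 + (-4)p = (-2) + 1p ⟹ p = 4/5.
Country 1 indifferent between Up and Down: q·7 + (1−q)·6 = q·4 + (1−q)·7 ⟹ 6 + 1q = 7 + (-3)q ⟹ q = 1/4.

p = 4/5, q = 1/4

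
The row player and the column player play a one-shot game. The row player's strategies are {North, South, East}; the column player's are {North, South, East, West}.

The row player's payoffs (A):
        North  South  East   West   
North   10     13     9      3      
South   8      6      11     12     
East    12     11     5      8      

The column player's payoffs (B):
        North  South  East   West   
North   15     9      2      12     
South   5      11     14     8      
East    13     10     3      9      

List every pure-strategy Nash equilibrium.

Find each player's best response to every opponent strategy; NE are the intersections.
The row player's best responses — vs North: East (payoff 12); vs South: North (payoff 13); vs East: South (payoff 11); vs West: South (payoff 12).
The column player's best responses — vs North: North (payoff 15); vs South: East (payoff 14); vs East: North (payoff 13).
Mutual best responses occur at (South, East) and (East, North); at each, neither player gains by switching.

(South, East) and (East, North)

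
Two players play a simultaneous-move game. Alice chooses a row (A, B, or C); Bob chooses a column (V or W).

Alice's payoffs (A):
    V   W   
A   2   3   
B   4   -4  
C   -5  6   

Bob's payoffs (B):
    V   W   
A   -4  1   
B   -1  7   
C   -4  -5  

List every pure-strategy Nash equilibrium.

Find each player's best response to every opponent strategy; NE are the intersections.
Alice's best responses — vs V: B (payoff 4); vs W: C (payoff 6).
Bob's best responses — vs A: W (payoff 1); vs B: W (payoff 7); vs C: V (payoff -4).
No cell has both players best-responding. For instance, Alice's best reply to W is C, but against C Bob prefers V over W.

None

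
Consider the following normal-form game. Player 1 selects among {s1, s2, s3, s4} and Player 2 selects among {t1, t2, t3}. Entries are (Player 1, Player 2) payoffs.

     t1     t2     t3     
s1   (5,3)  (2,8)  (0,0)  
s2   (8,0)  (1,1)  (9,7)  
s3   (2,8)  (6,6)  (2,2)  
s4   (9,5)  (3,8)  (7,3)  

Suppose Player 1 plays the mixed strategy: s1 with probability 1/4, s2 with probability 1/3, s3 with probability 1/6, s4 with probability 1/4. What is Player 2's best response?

t2

Compute Player 2's expected payoff from each pure strategy against the given mix.
t1: (1/4)·3 + (1/3)·0 + (1/6)·8 + (1/4)·5 = 10/3
t2: (1/4)·8 + (1/3)·1 + (1/6)·6 + (1/4)·8 = 16/3
t3: (1/4)·0 + (1/3)·7 + (1/6)·2 + (1/4)·3 = 41/12
Highest expected payoff is 16/3, from t2.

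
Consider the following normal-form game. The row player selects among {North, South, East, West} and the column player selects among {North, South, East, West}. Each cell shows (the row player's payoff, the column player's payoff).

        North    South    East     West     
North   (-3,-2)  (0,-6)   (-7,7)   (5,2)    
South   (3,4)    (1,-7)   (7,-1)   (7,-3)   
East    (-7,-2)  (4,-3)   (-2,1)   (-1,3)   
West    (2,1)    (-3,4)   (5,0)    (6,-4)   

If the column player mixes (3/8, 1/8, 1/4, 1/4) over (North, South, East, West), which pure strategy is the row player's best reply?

The row player's best reply maximizes expected payoff against the mix.
North: (3/8)·(-3) + (1/8)·0 + (1/4)·(-7) + (1/4)·5 = -13/8
South: (3/8)·3 + (1/8)·1 + (1/4)·7 + (1/4)·7 = 19/4
East: (3/8)·(-7) + (1/8)·4 + (1/4)·(-2) + (1/4)·(-1) = -23/8
West: (3/8)·2 + (1/8)·(-3) + (1/4)·5 + (1/4)·6 = 25/8
Highest expected payoff is 19/4, from South.

South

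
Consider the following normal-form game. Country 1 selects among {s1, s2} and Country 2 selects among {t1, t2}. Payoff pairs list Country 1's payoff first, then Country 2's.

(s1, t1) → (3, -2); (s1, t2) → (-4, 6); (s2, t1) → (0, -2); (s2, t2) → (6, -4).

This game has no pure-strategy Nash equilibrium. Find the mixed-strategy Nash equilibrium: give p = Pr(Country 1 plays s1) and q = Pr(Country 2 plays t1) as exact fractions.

In a mixed NE each player is indifferent between their pure strategies, so the opponent's mix sets the indifference.
Country 2 indifferent between t1 and t2: p·(-2) + (1−p)·(-2) = p·6 + (1−p)·(-4) ⟹ (-2) + 0p = (-4) + 10p ⟹ p = 1/5.
Country 1 indifferent between s1 and s2: q·3 + (1−q)·(-4) = q·0 + (1−q)·6 ⟹ (-4) + 7q = 6 + (-6)q ⟹ q = 10/13.

p = 1/5, q = 10/13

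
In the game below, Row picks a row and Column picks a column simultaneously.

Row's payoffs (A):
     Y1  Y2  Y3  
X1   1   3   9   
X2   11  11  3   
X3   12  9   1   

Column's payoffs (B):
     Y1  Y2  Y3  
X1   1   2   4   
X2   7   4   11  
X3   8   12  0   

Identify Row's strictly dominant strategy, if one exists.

A strategy is strictly dominant if it gives Row a strictly higher payoff than every other strategy, against every choice by the opponent.
X1 is not dominant: against Y1, X2 gives 11 > 1.
X2 is not dominant: against Y1, X3 gives 12 > 11.
X3 is not dominant: against Y2, X2 gives 11 > 9.
No single strategy is best against every opponent action.

None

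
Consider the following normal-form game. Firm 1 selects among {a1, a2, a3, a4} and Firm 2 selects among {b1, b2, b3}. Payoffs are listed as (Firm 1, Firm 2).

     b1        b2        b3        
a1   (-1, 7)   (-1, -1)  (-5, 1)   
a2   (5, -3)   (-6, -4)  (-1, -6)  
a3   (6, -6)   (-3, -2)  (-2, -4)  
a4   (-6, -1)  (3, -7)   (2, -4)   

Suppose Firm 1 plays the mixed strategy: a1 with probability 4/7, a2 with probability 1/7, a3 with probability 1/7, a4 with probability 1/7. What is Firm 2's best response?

Firm 2's best reply maximizes expected payoff against the mix.
b1: (4/7)·7 + (1/7)·(-3) + (1/7)·(-6) + (1/7)·(-1) = 18/7
b2: (4/7)·(-1) + (1/7)·(-4) + (1/7)·(-2) + (1/7)·(-7) = -17/7
b3: (4/7)·1 + (1/7)·(-6) + (1/7)·(-4) + (1/7)·(-4) = -10/7
Highest expected payoff is 18/7, from b1.

b1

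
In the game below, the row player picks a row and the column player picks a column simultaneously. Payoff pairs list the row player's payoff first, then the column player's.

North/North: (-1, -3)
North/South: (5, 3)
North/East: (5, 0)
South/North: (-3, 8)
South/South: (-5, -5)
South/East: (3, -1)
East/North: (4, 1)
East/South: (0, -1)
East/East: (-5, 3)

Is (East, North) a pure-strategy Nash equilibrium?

Holding the column player at North: the row player gets 4 from East, versus -1 from North, -3 from South. No profitable deviation for the row player.
Holding the row player at East: the column player gets 1 from North but could get 3 by switching to East. The column player has a profitable deviation.

No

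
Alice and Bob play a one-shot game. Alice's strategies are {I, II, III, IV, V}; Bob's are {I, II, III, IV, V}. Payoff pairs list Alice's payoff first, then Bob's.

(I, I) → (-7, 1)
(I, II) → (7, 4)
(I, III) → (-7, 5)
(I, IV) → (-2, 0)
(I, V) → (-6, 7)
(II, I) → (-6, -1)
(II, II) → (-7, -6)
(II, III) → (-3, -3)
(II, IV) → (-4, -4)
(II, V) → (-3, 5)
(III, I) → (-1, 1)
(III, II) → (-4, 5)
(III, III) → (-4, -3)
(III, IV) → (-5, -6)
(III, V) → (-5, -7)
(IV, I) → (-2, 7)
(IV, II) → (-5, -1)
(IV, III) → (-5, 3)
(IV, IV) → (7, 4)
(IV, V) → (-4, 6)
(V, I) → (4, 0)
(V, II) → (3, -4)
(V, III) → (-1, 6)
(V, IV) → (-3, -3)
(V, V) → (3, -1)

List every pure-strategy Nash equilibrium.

(V, III)

Find each player's best response to every opponent strategy; NE are the intersections.
Alice's best responses — vs I: V (payoff 4); vs II: I (payoff 7); vs III: V (payoff -1); vs IV: IV (payoff 7); vs V: V (payoff 3).
Bob's best responses — vs I: V (payoff 7); vs II: V (payoff 5); vs III: II (payoff 5); vs IV: I (payoff 7); vs V: III (payoff 6).
The only mutual best response is (V, III); neither player gains by switching there.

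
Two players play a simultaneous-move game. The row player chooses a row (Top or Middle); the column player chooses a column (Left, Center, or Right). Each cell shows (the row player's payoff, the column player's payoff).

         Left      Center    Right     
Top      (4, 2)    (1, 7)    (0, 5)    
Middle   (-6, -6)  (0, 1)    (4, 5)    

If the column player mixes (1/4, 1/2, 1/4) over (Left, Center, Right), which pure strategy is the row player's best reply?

Compute the row player's expected payoff from each pure strategy against the given mix.
Top: (1/4)·4 + (1/2)·1 + (1/4)·0 = 3/2
Middle: (1/4)·(-6) + (1/2)·0 + (1/4)·4 = -1/2
Highest expected payoff is 3/2, from Top.

Top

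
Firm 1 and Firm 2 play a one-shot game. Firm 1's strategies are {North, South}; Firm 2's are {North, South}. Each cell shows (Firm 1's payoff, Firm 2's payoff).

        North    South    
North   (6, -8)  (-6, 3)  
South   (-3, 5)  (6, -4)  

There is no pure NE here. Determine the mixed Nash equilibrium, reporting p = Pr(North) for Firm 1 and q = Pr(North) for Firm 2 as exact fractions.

p = 9/20, q = 4/7

Each player's mixing probability is pinned down by making the *other* player indifferent.
Firm 2 indifferent between North and South: p·(-8) + (1−p)·5 = p·3 + (1−p)·(-4) ⟹ 5 + (-13)p = (-4) + 7p ⟹ p = 9/20.
Firm 1 indifferent between North and South: q·6 + (1−q)·(-6) = q·(-3) + (1−q)·6 ⟹ (-6) + 12q = 6 + (-9)q ⟹ q = 4/7.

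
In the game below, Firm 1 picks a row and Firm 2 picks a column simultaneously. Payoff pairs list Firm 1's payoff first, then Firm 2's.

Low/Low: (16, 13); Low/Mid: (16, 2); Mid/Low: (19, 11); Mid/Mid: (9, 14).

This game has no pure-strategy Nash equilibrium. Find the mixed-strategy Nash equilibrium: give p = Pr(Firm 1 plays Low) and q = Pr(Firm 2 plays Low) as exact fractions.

In a mixed NE each player is indifferent between their pure strategies, so the opponent's mix sets the indifference.
Firm 2 indifferent between Low and Mid: p·13 + (1−p)·11 = p·2 + (1−p)·14 ⟹ 11 + 2p = 14 + (-12)p ⟹ p = 3/14.
Firm 1 indifferent between Low and Mid: q·16 + (1−q)·16 = q·19 + (1−q)·9 ⟹ 16 + 0q = 9 + 10q ⟹ q = 7/10.

p = 3/14, q = 7/10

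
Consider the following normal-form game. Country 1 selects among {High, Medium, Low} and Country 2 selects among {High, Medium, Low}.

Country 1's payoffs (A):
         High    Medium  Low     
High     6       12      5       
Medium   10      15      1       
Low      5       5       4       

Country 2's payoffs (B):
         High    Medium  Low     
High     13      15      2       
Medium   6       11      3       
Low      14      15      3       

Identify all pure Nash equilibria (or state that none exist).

Check mutual best responses: a cell is a NE iff neither player can gain by unilaterally deviating.
Country 1's best responses — vs High: Medium (payoff 10); vs Medium: Medium (payoff 15); vs Low: High (payoff 5).
Country 2's best responses — vs High: Medium (payoff 15); vs Medium: Medium (payoff 11); vs Low: Medium (payoff 15).
The only mutual best response is (Medium, Medium); neither player gains by switching there.

(Medium, Medium)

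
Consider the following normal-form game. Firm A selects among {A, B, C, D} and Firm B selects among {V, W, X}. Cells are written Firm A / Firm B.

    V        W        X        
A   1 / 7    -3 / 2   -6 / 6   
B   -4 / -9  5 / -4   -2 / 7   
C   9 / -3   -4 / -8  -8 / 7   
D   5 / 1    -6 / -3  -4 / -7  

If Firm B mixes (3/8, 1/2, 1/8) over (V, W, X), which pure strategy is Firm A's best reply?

Firm A's best reply maximizes expected payoff against the mix.
A: (3/8)·1 + (1/2)·(-3) + (1/8)·(-6) = -15/8
B: (3/8)·(-4) + (1/2)·5 + (1/8)·(-2) = 3/4
C: (3/8)·9 + (1/2)·(-4) + (1/8)·(-8) = 3/8
D: (3/8)·5 + (1/2)·(-6) + (1/8)·(-4) = -13/8
Highest expected payoff is 3/4, from B.

B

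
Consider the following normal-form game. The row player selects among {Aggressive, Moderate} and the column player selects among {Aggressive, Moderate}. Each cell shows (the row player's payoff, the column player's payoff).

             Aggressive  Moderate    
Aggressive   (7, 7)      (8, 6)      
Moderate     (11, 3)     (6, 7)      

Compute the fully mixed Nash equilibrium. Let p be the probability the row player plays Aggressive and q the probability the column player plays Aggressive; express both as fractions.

p = 4/5, q = 1/3

In a mixed NE each player is indifferent between their pure strategies, so the opponent's mix sets the indifference.
The column player indifferent between Aggressive and Moderate: p·7 + (1−p)·3 = p·6 + (1−p)·7 ⟹ 3 + 4p = 7 + (-1)p ⟹ p = 4/5.
The row player indifferent between Aggressive and Moderate: q·7 + (1−q)·8 = q·11 + (1−q)·6 ⟹ 8 + (-1)q = 6 + 5q ⟹ q = 1/3.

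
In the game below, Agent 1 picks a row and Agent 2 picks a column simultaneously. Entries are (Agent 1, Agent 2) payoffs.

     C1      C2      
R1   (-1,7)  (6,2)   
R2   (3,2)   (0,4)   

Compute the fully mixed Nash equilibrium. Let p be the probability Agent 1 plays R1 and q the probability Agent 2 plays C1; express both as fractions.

In a mixed NE each player is indifferent between their pure strategies, so the opponent's mix sets the indifference.
Agent 2 indifferent between C1 and C2: p·7 + (1−p)·2 = p·2 + (1−p)·4 ⟹ 2 + 5p = 4 + (-2)p ⟹ p = 2/7.
Agent 1 indifferent between R1 and R2: q·(-1) + (1−q)·6 = q·3 + (1−q)·0 ⟹ 6 + (-7)q = 0 + 3q ⟹ q = 3/5.

p = 2/7, q = 3/5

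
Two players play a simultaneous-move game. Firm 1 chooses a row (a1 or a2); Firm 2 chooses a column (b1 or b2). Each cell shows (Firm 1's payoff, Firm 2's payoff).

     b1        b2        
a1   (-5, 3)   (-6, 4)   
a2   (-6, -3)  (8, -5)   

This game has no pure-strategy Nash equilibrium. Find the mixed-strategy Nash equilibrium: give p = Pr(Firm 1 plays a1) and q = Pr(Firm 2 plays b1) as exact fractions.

In a mixed NE each player is indifferent between their pure strategies, so the opponent's mix sets the indifference.
Firm 2 indifferent between b1 and b2: p·3 + (1−p)·(-3) = p·4 + (1−p)·(-5) ⟹ (-3) + 6p = (-5) + 9p ⟹ p = 2/3.
Firm 1 indifferent between a1 and a2: q·(-5) + (1−q)·(-6) = q·(-6) + (1−q)·8 ⟹ (-6) + 1q = 8 + (-14)q ⟹ q = 14/15.

p = 2/3, q = 14/15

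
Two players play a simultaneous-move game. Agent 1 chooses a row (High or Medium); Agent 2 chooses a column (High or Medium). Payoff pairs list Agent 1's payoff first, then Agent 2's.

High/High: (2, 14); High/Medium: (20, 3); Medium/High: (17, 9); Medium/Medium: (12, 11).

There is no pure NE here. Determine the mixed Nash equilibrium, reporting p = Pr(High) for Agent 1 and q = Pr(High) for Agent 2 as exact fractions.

p = 2/13, q = 8/23

In a mixed NE each player is indifferent between their pure strategies, so the opponent's mix sets the indifference.
Agent 2 indifferent between High and Medium: p·14 + (1−p)·9 = p·3 + (1−p)·11 ⟹ 9 + 5p = 11 + (-8)p ⟹ p = 2/13.
Agent 1 indifferent between High and Medium: q·2 + (1−q)·20 = q·17 + (1−q)·12 ⟹ 20 + (-18)q = 12 + 5q ⟹ q = 8/23.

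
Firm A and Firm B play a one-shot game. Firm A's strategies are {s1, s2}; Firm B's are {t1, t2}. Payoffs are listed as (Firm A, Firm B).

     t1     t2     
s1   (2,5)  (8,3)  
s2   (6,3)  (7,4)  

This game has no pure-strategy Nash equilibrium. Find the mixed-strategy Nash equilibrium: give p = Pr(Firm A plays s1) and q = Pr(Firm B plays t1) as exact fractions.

Each player's mixing probability is pinned down by making the *other* player indifferent.
Firm B indifferent between t1 and t2: p·5 + (1−p)·3 = p·3 + (1−p)·4 ⟹ 3 + 2p = 4 + (-1)p ⟹ p = 1/3.
Firm A indifferent between s1 and s2: q·2 + (1−q)·8 = q·6 + (1−q)·7 ⟹ 8 + (-6)q = 7 + (-1)q ⟹ q = 1/5.

p = 1/3, q = 1/5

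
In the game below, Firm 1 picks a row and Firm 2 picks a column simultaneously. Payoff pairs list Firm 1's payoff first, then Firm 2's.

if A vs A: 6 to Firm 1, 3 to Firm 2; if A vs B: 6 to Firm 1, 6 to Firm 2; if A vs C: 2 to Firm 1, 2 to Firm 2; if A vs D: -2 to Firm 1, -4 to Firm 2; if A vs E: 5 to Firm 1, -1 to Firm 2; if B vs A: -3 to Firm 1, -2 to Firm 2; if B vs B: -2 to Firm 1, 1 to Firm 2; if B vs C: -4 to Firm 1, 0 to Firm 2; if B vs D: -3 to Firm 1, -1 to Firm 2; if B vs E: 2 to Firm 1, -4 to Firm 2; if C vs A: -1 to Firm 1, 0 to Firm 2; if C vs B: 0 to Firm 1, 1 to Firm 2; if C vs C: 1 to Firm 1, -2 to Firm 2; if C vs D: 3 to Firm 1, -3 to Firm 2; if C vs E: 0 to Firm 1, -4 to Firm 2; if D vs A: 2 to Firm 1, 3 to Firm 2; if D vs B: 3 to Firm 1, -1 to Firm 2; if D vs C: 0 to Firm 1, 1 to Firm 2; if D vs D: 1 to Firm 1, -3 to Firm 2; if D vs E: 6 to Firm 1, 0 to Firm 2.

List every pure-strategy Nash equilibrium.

(A, B)

Check mutual best responses: a cell is a NE iff neither player can gain by unilaterally deviating.
Firm 1's best responses — vs A: A (payoff 6); vs B: A (payoff 6); vs C: A (payoff 2); vs D: C (payoff 3); vs E: D (payoff 6).
Firm 2's best responses — vs A: B (payoff 6); vs B: B (payoff 1); vs C: B (payoff 1); vs D: A (payoff 3).
The only mutual best response is (A, B); neither player gains by switching there.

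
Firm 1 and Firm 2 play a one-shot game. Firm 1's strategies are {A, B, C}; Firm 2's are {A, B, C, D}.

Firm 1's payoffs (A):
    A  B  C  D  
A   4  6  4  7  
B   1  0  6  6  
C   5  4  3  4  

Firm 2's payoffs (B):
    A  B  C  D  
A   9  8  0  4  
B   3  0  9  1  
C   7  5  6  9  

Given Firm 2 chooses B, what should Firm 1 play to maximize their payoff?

With Firm 2 fixed at B, Firm 1's payoffs are: A → 6, B → 0, C → 4.
The maximum is 6, achieved by A.

A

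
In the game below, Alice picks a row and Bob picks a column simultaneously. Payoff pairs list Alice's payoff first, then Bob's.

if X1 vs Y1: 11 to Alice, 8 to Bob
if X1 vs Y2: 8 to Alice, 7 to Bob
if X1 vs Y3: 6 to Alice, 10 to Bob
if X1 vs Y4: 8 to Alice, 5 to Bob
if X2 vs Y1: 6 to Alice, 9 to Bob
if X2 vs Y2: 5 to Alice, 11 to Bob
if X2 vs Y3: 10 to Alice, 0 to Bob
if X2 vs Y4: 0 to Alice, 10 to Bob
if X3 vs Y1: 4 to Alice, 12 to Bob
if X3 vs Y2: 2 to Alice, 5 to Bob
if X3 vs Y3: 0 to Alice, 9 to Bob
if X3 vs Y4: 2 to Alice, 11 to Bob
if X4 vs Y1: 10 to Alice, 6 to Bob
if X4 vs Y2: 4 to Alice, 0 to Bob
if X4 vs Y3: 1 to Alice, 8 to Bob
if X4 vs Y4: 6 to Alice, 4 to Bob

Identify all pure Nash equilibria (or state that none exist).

There is no pure-strategy Nash equilibrium

Check mutual best responses: a cell is a NE iff neither player can gain by unilaterally deviating.
Alice's best responses — vs Y1: X1 (payoff 11); vs Y2: X1 (payoff 8); vs Y3: X2 (payoff 10); vs Y4: X1 (payoff 8).
Bob's best responses — vs X1: Y3 (payoff 10); vs X2: Y2 (payoff 11); vs X3: Y1 (payoff 12); vs X4: Y3 (payoff 8).
No cell has both players best-responding. For instance, Alice's best reply to Y3 is X2, but against X2 Bob prefers Y2 over Y3.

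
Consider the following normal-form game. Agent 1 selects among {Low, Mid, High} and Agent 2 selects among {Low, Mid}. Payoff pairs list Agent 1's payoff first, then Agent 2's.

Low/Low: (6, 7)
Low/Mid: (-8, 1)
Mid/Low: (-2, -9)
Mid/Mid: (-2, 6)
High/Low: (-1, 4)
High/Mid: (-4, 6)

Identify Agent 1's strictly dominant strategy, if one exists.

None

A strategy is strictly dominant if it gives Agent 1 a strictly higher payoff than every other strategy, against every choice by the opponent.
Low is not dominant: against Mid, Mid gives -2 > -8.
Mid is not dominant: against Low, Low gives 6 > -2.
High is not dominant: against Low, Low gives 6 > -1.
No single strategy is best against every opponent action.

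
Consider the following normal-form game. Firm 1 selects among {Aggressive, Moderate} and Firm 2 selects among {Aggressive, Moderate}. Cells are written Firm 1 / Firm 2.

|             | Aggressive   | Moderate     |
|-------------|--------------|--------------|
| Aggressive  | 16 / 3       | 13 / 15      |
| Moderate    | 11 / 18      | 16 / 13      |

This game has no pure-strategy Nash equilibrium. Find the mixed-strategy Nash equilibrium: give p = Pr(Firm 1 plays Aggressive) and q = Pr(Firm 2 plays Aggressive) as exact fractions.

p = 5/17, q = 3/8

In a mixed NE each player is indifferent between their pure strategies, so the opponent's mix sets the indifference.
Firm 2 indifferent between Aggressive and Moderate: p·3 + (1−p)·18 = p·15 + (1−p)·13 ⟹ 18 + (-15)p = 13 + 2p ⟹ p = 5/17.
Firm 1 indifferent between Aggressive and Moderate: q·16 + (1−q)·13 = q·11 + (1−q)·16 ⟹ 13 + 3q = 16 + (-5)q ⟹ q = 3/8.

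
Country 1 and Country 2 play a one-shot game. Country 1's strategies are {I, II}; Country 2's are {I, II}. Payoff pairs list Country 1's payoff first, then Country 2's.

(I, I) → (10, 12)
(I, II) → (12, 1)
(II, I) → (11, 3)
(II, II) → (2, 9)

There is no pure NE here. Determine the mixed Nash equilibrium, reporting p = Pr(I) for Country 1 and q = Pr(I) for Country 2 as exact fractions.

In a mixed NE each player is indifferent between their pure strategies, so the opponent's mix sets the indifference.
Country 2 indifferent between I and II: p·12 + (1−p)·3 = p·1 + (1−p)·9 ⟹ 3 + 9p = 9 + (-8)p ⟹ p = 6/17.
Country 1 indifferent between I and II: q·10 + (1−q)·12 = q·11 + (1−q)·2 ⟹ 12 + (-2)q = 2 + 9q ⟹ q = 10/11.

p = 6/17, q = 10/11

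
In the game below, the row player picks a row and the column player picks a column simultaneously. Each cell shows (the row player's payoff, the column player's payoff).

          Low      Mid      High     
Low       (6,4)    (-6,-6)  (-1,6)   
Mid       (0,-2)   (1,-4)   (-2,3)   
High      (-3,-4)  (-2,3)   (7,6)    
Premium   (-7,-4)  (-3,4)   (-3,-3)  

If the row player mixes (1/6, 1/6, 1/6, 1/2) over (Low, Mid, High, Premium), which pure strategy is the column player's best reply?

High

The column player's best reply maximizes expected payoff against the mix.
Low: (1/6)·4 + (1/6)·(-2) + (1/6)·(-4) + (1/2)·(-4) = -7/3
Mid: (1/6)·(-6) + (1/6)·(-4) + (1/6)·3 + (1/2)·4 = 5/6
High: (1/6)·6 + (1/6)·3 + (1/6)·6 + (1/2)·(-3) = 1
Highest expected payoff is 1, from High.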